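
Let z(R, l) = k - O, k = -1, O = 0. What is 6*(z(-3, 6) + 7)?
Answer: 36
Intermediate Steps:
z(R, l) = -1 (z(R, l) = -1 - 1*0 = -1 + 0 = -1)
6*(z(-3, 6) + 7) = 6*(-1 + 7) = 6*6 = 36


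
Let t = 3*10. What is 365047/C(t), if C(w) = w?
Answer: 365047/30 ≈ 12168.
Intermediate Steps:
t = 30
365047/C(t) = 365047/30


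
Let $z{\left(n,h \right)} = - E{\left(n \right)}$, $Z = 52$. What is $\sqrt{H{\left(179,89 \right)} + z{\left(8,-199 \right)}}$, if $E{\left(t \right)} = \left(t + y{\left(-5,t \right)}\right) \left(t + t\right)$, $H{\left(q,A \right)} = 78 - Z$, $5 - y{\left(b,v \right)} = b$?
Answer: $i \sqrt{262} \approx 16.186 i$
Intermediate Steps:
$y{\left(b,v \right)} = 5 - b$
$H{\left(q,A \right)} = 26$ ($H{\left(q,A \right)} = 78 - 52 = 26$)
$E{\left(t \right)} = 2 t \left(10 + t\right)$ ($E{\left(t \right)} = \left(t + \left(5 - -5\right)\right) \left(t + t\right) = \left(t + \left(5 + 5\right)\right) 2 t = \left(t + 10\right) 2 t = \left(10 + t\right) 2 t = 2 t \left(10 + t\right)$)
$z{\left(n,h \right)} = - 2 n \left(10 + n\right)$
$\sqrt{H{\left(179,89 \right)} + z{\left(8,-199 \right)}} = \sqrt{26 - 16 \left(10 + 8\right)} = \sqrt{26 - 16 \cdot 18} = \sqrt{26 - 288} = \sqrt{-262} = i \sqrt{262}$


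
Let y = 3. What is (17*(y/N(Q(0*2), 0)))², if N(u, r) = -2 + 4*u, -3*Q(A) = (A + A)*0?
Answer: 2601/4 ≈ 650.25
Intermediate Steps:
Q(A) = 0 (Q(A) = -(A + A)*0/3 = -2*A*0/3 = -⅓*0 = 0)
(17*(y/N(Q(0*2), 0)))² = (17*(3/(-2 + 4*0)))² = (17*(3/(-2 + 0)))² = (17*(3/(-2)))² = (17*(3*(-½)))² = (17*(-3/2))² = (-51/2)² = 2601/4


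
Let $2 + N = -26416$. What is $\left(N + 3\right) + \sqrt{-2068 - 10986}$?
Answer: $-26415 + i \sqrt{13054} \approx -26415.0 + 114.25 i$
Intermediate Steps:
$N = -26418$ ($N = -2 - 26416 = -26418$)
$\left(N + 3\right) + \sqrt{-2068 - 10986} = \left(-26418 + 3\right) + \sqrt{-2068 - 10986} = -26415 + \sqrt{-13054} = -26415 + i \sqrt{13054}$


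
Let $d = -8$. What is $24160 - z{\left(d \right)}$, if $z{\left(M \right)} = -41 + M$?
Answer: $24209$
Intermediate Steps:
$24160 - z{\left(d \right)} = 24160 - \left(-41 - 8\right) = 24160 - -49 = 24160 + 49 = 24209$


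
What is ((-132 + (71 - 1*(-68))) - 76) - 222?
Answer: -291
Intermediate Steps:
((-132 + (71 - 1*(-68))) - 76) - 222 = ((-132 + (71 + 68)) - 76) - 222 = ((-132 + 139) - 76) - 222 = (7 - 76) - 222 = -69 - 222 = -291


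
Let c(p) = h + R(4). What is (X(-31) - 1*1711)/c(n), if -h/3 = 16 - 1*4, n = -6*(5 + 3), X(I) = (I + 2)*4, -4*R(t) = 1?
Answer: 252/5 ≈ 50.400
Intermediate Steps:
R(t) = -¼ (R(t) = -¼*1 = -¼)
X(I) = 8 + 4*I (X(I) = (2 + I)*4 = 8 + 4*I)
n = -48 (n = -6*8 = -48)
h = -36 (h = -3*(16 - 1*4) = -3*(16 - 4) = -3*12 = -36)
c(p) = -145/4 (c(p) = -36 - ¼ = -145/4)
(X(-31) - 1*1711)/c(n) = ((8 + 4*(-31)) - 1*1711)/(-145/4) = ((8 - 124) - 1711)*(-4/145) = (-116 - 1711)*(-4/145) = -1827*(-4/145) = 252/5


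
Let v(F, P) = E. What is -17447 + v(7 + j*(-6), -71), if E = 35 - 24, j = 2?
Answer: -17436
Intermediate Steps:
E = 11
v(F, P) = 11
-17447 + v(7 + j*(-6), -71) = -17447 + 11 = -17436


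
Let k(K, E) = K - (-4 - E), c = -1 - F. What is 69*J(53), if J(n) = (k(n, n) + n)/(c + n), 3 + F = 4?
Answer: 3749/17 ≈ 220.53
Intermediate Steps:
F = 1 (F = -3 + 4 = 1)
c = -2 (c = -1 - 1*1 = -1 - 1 = -2)
k(K, E) = 4 + E + K (k(K, E) = K + (4 + E) = 4 + E + K)
J(n) = (4 + 3*n)/(-2 + n) (J(n) = ((4 + n + n) + n)/(-2 + n) = ((4 + 2*n) + n)/(-2 + n) = (4 + 3*n)/(-2 + n))
69*J(53) = 69*((4 + 3*53)/(-2 + 53)) = 69*((4 + 159)/51) = 69*((1/51)*163) = 69*(163/51) = 3749/17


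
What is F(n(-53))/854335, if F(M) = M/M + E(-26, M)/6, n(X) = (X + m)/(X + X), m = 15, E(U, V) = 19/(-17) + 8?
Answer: 73/29047390 ≈ 2.5131e-6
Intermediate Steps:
E(U, V) = 117/17 (E(U, V) = 19*(-1/17) + 8 = -19/17 + 8 = 117/17)
n(X) = (15 + X)/(2*X) (n(X) = (X + 15)/(X + X) = (15 + X)/((2*X)) = (15 + X)*(1/(2*X)) = (15 + X)/(2*X))
F(M) = 73/34 (F(M) = M/M + (117/17)/6 = 1 + (117/17)*(1/6) = 1 + 39/34 = 73/34)
F(n(-53))/854335 = (73/34)/854335 = (73/34)*(1/854335) = 73/29047390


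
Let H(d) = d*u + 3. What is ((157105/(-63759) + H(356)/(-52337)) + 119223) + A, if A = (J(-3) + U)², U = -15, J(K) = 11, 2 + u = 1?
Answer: 397886951472679/3336954783 ≈ 1.1924e+5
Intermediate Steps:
u = -1 (u = -2 + 1 = -1)
H(d) = 3 - d (H(d) = d*(-1) + 3 = -d + 3 = 3 - d)
A = 16 (A = (11 - 15)² = (-4)² = 16)
((157105/(-63759) + H(356)/(-52337)) + 119223) + A = ((157105/(-63759) + (3 - 1*356)/(-52337)) + 119223) + 16 = ((157105*(-1/63759) + (3 - 356)*(-1/52337)) + 119223) + 16 = ((-157105/63759 - 353*(-1/52337)) + 119223) + 16 = ((-157105/63759 + 353/52337) + 119223) + 16 = (-8199897458/3336954783 + 119223) + 16 = 397833560196151/3336954783 + 16 = 397886951472679/3336954783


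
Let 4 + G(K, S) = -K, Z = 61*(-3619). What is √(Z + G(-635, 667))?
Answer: 4*I*√13758 ≈ 469.18*I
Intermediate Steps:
Z = -220759
G(K, S) = -4 - K
√(Z + G(-635, 667)) = √(-220759 + (-4 - 1*(-635))) = √(-220759 + (-4 + 635)) = √(-220759 + 631) = √(-220128) = 4*I*√13758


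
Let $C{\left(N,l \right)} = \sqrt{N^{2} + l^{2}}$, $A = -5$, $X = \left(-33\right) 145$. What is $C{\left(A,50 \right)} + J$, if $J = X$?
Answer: $-4785 + 5 \sqrt{101} \approx -4734.8$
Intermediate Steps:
$X = -4785$
$J = -4785$
$C{\left(A,50 \right)} + J = \sqrt{\left(-5\right)^{2} + 50^{2}} - 4785 = \sqrt{25 + 2500} - 4785 = \sqrt{2525} - 4785 = 5 \sqrt{101} - 4785 = -4785 + 5 \sqrt{101}$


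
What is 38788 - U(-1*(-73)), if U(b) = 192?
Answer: 38596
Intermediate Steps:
38788 - U(-1*(-73)) = 38788 - 1*192 = 38788 - 192 = 38596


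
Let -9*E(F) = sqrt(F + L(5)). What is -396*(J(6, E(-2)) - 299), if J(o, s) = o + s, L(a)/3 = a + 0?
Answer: 116028 + 44*sqrt(13) ≈ 1.1619e+5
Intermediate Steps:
L(a) = 3*a (L(a) = 3*(a + 0) = 3*a)
E(F) = -sqrt(15 + F)/9 (E(F) = -sqrt(F + 3*5)/9 = -sqrt(F + 15)/9 = -sqrt(15 + F)/9)
-396*(J(6, E(-2)) - 299) = -396*((6 - sqrt(15 - 2)/9) - 299) = -396*((6 - sqrt(13)/9) - 299) = -396*(-293 - sqrt(13)/9) = 116028 + 44*sqrt(13)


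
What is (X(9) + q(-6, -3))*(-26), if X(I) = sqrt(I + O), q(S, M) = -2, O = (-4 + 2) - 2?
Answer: 52 - 26*sqrt(5) ≈ -6.1378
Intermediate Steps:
O = -4 (O = -2 - 2 = -4)
X(I) = sqrt(-4 + I) (X(I) = sqrt(I - 4) = sqrt(-4 + I))
(X(9) + q(-6, -3))*(-26) = (sqrt(-4 + 9) - 2)*(-26) = (sqrt(5) - 2)*(-26) = (-2 + sqrt(5))*(-26) = 52 - 26*sqrt(5)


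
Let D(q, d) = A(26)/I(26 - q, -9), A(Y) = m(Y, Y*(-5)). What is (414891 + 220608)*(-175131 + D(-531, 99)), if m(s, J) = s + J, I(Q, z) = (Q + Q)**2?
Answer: -34529340979179855/310249 ≈ -1.1130e+11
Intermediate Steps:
I(Q, z) = 4*Q**2 (I(Q, z) = (2*Q)**2 = 4*Q**2)
m(s, J) = J + s
A(Y) = -4*Y (A(Y) = Y*(-5) + Y = -5*Y + Y = -4*Y)
D(q, d) = -26/(26 - q)**2 (D(q, d) = (-4*26)/((4*(26 - q)**2)) = -26/(26 - q)**2)
(414891 + 220608)*(-175131 + D(-531, 99)) = (414891 + 220608)*(-175131 - 26/(-26 - 531)**2) = 635499*(-175131 - 26/(-557)**2) = 635499*(-175131 - 26*1/310249) = 635499*(-175131 - 26/310249) = 635499*(-54334217645/310249) = -34529340979179855/310249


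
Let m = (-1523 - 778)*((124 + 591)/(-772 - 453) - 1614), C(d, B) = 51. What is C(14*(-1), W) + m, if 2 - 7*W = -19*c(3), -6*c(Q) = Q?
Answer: 910225968/245 ≈ 3.7152e+6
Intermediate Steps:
c(Q) = -Q/6
W = -15/14 (W = 2/7 - (-19)*(-⅙*3)/7 = 2/7 - (-19)*(-1)/(7*2) = 2/7 - ⅐*19/2 = 2/7 - 19/14 = -15/14 ≈ -1.0714)
m = 910213473/245 (m = -2301*(715/(-1225) - 1614) = -2301*(715*(-1/1225) - 1614) = -2301*(-143/245 - 1614) = -2301*(-395573/245) = 910213473/245 ≈ 3.7152e+6)
C(14*(-1), W) + m = 51 + 910213473/245 = 910225968/245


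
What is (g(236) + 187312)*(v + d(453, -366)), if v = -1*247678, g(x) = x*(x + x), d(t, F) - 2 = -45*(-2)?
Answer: -73954928544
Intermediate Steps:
d(t, F) = 92 (d(t, F) = 2 - 45*(-2) = 2 + 90 = 92)
g(x) = 2*x**2 (g(x) = x*(2*x) = 2*x**2)
v = -247678
(g(236) + 187312)*(v + d(453, -366)) = (2*236**2 + 187312)*(-247678 + 92) = (2*55696 + 187312)*(-247586) = (111392 + 187312)*(-247586) = 298704*(-247586) = -73954928544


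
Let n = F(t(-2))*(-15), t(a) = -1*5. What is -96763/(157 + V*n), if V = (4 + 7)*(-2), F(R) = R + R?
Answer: 96763/3143 ≈ 30.787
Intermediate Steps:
t(a) = -5
F(R) = 2*R
n = 150 (n = (2*(-5))*(-15) = -10*(-15) = 150)
V = -22 (V = 11*(-2) = -22)
-96763/(157 + V*n) = -96763/(157 - 22*150) = -96763/(157 - 3300) = -96763/(-3143) = -96763*(-1/3143) = 96763/3143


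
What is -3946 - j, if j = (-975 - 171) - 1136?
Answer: -1664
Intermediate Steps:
j = -2282 (j = -1146 - 1136 = -2282)
-3946 - j = -3946 - 1*(-2282) = -3946 + 2282 = -1664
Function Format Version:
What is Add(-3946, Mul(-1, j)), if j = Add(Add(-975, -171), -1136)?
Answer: -1664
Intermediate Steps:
j = -2282 (j = Add(-1146, -1136) = -2282)
Add(-3946, Mul(-1, j)) = Add(-3946, Mul(-1, -2282)) = Add(-3946, 2282) = -1664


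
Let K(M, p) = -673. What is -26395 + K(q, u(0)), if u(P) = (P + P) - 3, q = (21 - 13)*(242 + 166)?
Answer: -27068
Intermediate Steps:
q = 3264 (q = 8*408 = 3264)
u(P) = -3 + 2*P (u(P) = 2*P - 3 = -3 + 2*P)
-26395 + K(q, u(0)) = -26395 - 673 = -27068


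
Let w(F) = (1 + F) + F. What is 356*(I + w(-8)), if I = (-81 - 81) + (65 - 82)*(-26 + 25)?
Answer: -56960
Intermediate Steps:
w(F) = 1 + 2*F
I = -145 (I = -162 - 17*(-1) = -162 + 17 = -145)
356*(I + w(-8)) = 356*(-145 + (1 + 2*(-8))) = 356*(-145 + (1 - 16)) = 356*(-145 - 15) = 356*(-160) = -56960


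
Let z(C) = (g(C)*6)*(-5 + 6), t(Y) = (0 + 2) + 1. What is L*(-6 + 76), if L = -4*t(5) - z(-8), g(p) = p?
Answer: 2520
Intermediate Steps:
t(Y) = 3 (t(Y) = 2 + 1 = 3)
z(C) = 6*C (z(C) = (C*6)*(-5 + 6) = (6*C)*1 = 6*C)
L = 36 (L = -4*3 - 6*(-8) = -12 - 1*(-48) = -12 + 48 = 36)
L*(-6 + 76) = 36*(-6 + 76) = 36*70 = 2520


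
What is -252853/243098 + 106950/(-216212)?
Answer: -10083647992/6570088097 ≈ -1.5348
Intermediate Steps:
-252853/243098 + 106950/(-216212) = -252853*1/243098 + 106950*(-1/216212) = -252853/243098 - 53475/108106 = -10083647992/6570088097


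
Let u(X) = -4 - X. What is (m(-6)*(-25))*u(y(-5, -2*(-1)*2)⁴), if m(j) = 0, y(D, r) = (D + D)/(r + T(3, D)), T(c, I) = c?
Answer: 0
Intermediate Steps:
y(D, r) = 2*D/(3 + r) (y(D, r) = (D + D)/(r + 3) = (2*D)/(3 + r) = 2*D/(3 + r))
(m(-6)*(-25))*u(y(-5, -2*(-1)*2)⁴) = (0*(-25))*(-4 - (2*(-5)/(3 - 2*(-1)*2))⁴) = 0*(-4 - (2*(-5)/(3 + 2*2))⁴) = 0*(-4 - (2*(-5)/(3 + 4))⁴) = 0*(-4 - (2*(-5)/7)⁴) = 0*(-4 - (2*(-5)*(⅐))⁴) = 0*(-4 - (-10/7)⁴) = 0*(-4 - 1*10000/2401) = 0*(-4 - 10000/2401) = 0*(-19604/2401) = 0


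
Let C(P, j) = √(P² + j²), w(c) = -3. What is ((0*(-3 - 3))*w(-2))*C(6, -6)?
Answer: 0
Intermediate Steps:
((0*(-3 - 3))*w(-2))*C(6, -6) = ((0*(-3 - 3))*(-3))*√(6² + (-6)²) = ((0*(-6))*(-3))*√(36 + 36) = (0*(-3))*√72 = 0*(6*√2) = 0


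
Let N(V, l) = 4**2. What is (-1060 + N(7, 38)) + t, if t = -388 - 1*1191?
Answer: -2623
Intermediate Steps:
N(V, l) = 16
t = -1579 (t = -388 - 1191 = -1579)
(-1060 + N(7, 38)) + t = (-1060 + 16) - 1579 = -1044 - 1579 = -2623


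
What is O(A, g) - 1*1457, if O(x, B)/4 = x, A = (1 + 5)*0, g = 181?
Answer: -1457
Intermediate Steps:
A = 0 (A = 6*0 = 0)
O(x, B) = 4*x
O(A, g) - 1*1457 = 4*0 - 1*1457 = 0 - 1457 = -1457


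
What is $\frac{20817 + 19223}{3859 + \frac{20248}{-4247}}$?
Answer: $\frac{34009976}{3273785} \approx 10.389$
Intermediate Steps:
$\frac{20817 + 19223}{3859 + \frac{20248}{-4247}} = \frac{40040}{3859 + 20248 \left(- \frac{1}{4247}\right)} = \frac{40040}{3859 - \frac{20248}{4247}} = \frac{40040}{\frac{16368925}{4247}} = 40040 \cdot \frac{4247}{16368925} = \frac{34009976}{3273785}$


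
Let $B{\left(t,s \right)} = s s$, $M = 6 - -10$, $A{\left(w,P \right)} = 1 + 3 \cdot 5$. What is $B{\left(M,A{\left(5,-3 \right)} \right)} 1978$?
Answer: $506368$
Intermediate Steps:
$A{\left(w,P \right)} = 16$ ($A{\left(w,P \right)} = 1 + 15 = 16$)
$M = 16$ ($M = 6 + 10 = 16$)
$B{\left(t,s \right)} = s^{2}$
$B{\left(M,A{\left(5,-3 \right)} \right)} 1978 = 16^{2} \cdot 1978 = 256 \cdot 1978 = 506368$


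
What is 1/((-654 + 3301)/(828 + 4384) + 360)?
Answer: 5212/1878967 ≈ 0.0027739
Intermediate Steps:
1/((-654 + 3301)/(828 + 4384) + 360) = 1/(2647/5212 + 360) = 1/(1878967/5212) = 5212/1878967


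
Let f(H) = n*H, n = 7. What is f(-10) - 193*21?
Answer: -4123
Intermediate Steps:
f(H) = 7*H
f(-10) - 193*21 = 7*(-10) - 193*21 = -70 - 4053 = -4123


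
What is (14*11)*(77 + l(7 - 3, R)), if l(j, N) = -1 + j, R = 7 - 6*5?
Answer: 12320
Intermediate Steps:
R = -23 (R = 7 - 1*30 = 7 - 30 = -23)
(14*11)*(77 + l(7 - 3, R)) = (14*11)*(77 + (-1 + (7 - 3))) = 154*(77 + (-1 + 4)) = 154*(77 + 3) = 154*80 = 12320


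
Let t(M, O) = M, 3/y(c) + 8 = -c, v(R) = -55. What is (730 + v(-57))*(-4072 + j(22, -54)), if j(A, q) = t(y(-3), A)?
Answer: -2749005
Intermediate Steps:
y(c) = 3/(-8 - c)
j(A, q) = -⅗ (j(A, q) = -3/(8 - 3) = -3/5 = -3*⅕ = -⅗)
(730 + v(-57))*(-4072 + j(22, -54)) = (730 - 55)*(-4072 - ⅗) = 675*(-20363/5) = -2749005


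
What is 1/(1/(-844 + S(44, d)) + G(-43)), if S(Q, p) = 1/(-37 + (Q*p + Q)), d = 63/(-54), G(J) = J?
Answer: -112255/4827098 ≈ -0.023255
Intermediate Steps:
d = -7/6 (d = 63*(-1/54) = -7/6 ≈ -1.1667)
S(Q, p) = 1/(-37 + Q + Q*p) (S(Q, p) = 1/(-37 + (Q + Q*p)) = 1/(-37 + Q + Q*p))
1/(1/(-844 + S(44, d)) + G(-43)) = 1/(1/(-844 + 1/(-37 + 44 + 44*(-7/6))) - 43) = 1/(1/(-844 + 1/(-37 + 44 - 154/3)) - 43) = 1/(1/(-844 + 1/(-133/3)) - 43) = 1/(1/(-844 - 3/133) - 43) = 1/(1/(-112255/133) - 43) = 1/(-133/112255 - 43) = 1/(-4827098/112255) = -112255/4827098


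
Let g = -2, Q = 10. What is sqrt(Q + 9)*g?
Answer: -2*sqrt(19) ≈ -8.7178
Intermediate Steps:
sqrt(Q + 9)*g = sqrt(10 + 9)*(-2) = sqrt(19)*(-2) = -2*sqrt(19)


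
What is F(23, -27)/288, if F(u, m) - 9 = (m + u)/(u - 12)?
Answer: 95/3168 ≈ 0.029987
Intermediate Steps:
F(u, m) = 9 + (m + u)/(-12 + u) (F(u, m) = 9 + (m + u)/(u - 12) = 9 + (m + u)/(-12 + u))
F(23, -27)/288 = ((-108 - 27 + 10*23)/(-12 + 23))/288 = ((-108 - 27 + 230)/11)*(1/288) = ((1/11)*95)*(1/288) = (95/11)*(1/288) = 95/3168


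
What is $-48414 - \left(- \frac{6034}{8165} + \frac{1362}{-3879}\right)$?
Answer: $- \frac{511111791958}{10557345} \approx -48413.0$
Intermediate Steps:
$-48414 - \left(- \frac{6034}{8165} + \frac{1362}{-3879}\right) = -48414 - \left(\left(-6034\right) \frac{1}{8165} + 1362 \left(- \frac{1}{3879}\right)\right) = -48414 - \left(- \frac{6034}{8165} - \frac{454}{1293}\right) = -48414 - - \frac{11508872}{10557345} = -48414 + \frac{11508872}{10557345} = - \frac{511111791958}{10557345}$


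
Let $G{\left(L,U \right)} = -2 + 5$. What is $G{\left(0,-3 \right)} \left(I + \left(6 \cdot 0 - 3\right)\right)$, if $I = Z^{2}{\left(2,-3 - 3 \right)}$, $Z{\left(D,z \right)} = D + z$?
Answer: $39$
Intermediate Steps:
$G{\left(L,U \right)} = 3$
$I = 16$ ($I = \left(2 - 6\right)^{2} = \left(-4\right)^{2} = 16$)
$G{\left(0,-3 \right)} \left(I + \left(6 \cdot 0 - 3\right)\right) = 3 \left(16 + \left(6 \cdot 0 - 3\right)\right) = 3 \left(16 + \left(0 - 3\right)\right) = 3 \left(16 - 3\right) = 3 \cdot 13 = 39$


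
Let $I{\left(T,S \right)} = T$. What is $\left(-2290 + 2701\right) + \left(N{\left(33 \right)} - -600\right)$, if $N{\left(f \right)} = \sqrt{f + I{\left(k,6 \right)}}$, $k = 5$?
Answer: $1011 + \sqrt{38} \approx 1017.2$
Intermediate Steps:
$N{\left(f \right)} = \sqrt{5 + f}$ ($N{\left(f \right)} = \sqrt{f + 5} = \sqrt{5 + f}$)
$\left(-2290 + 2701\right) + \left(N{\left(33 \right)} - -600\right) = \left(-2290 + 2701\right) + \left(\sqrt{5 + 33} - -600\right) = 411 + \left(\sqrt{38} + 600\right) = 411 + \left(600 + \sqrt{38}\right) = 1011 + \sqrt{38}$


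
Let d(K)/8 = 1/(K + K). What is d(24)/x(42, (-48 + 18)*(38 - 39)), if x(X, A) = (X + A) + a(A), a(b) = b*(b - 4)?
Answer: 1/5112 ≈ 0.00019562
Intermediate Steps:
a(b) = b*(-4 + b)
d(K) = 4/K (d(K) = 8/(K + K) = 8/((2*K)) = 8*(1/(2*K)) = 4/K)
x(X, A) = A + X + A*(-4 + A) (x(X, A) = (X + A) + A*(-4 + A) = (A + X) + A*(-4 + A) = A + X + A*(-4 + A))
d(24)/x(42, (-48 + 18)*(38 - 39)) = (4/24)/((-48 + 18)*(38 - 39) + 42 + ((-48 + 18)*(38 - 39))*(-4 + (-48 + 18)*(38 - 39))) = (4*(1/24))/(-30*(-1) + 42 + (-30*(-1))*(-4 - 30*(-1))) = 1/(6*(30 + 42 + 30*(-4 + 30))) = 1/(6*(30 + 42 + 30*26)) = 1/(6*(30 + 42 + 780)) = (1/6)/852 = (1/6)*(1/852) = 1/5112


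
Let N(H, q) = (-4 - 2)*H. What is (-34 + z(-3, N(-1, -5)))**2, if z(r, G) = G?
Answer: 784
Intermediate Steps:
N(H, q) = -6*H
(-34 + z(-3, N(-1, -5)))**2 = (-34 - 6*(-1))**2 = (-34 + 6)**2 = (-28)**2 = 784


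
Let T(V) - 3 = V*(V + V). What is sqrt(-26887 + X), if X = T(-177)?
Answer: sqrt(35774) ≈ 189.14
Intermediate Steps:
T(V) = 3 + 2*V**2 (T(V) = 3 + V*(V + V) = 3 + V*(2*V) = 3 + 2*V**2)
X = 62661 (X = 3 + 2*(-177)**2 = 3 + 2*31329 = 3 + 62658 = 62661)
sqrt(-26887 + X) = sqrt(-26887 + 62661) = sqrt(35774)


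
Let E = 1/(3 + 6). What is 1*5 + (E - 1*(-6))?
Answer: 100/9 ≈ 11.111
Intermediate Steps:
E = ⅑ (E = 1/9 = ⅑ ≈ 0.11111)
1*5 + (E - 1*(-6)) = 1*5 + (⅑ - 1*(-6)) = 5 + (⅑ + 6) = 5 + 55/9 = 100/9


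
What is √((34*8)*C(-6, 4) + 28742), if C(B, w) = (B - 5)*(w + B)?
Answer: √34726 ≈ 186.35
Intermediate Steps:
C(B, w) = (-5 + B)*(B + w)
√((34*8)*C(-6, 4) + 28742) = √((34*8)*((-6)² - 5*(-6) - 5*4 - 6*4) + 28742) = √(272*(36 + 30 - 20 - 24) + 28742) = √(272*22 + 28742) = √(5984 + 28742) = √34726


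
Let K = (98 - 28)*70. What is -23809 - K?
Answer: -28709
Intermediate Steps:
K = 4900 (K = 70*70 = 4900)
-23809 - K = -23809 - 1*4900 = -23809 - 4900 = -28709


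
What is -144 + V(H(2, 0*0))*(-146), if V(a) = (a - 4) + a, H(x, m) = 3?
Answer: -436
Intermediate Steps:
V(a) = -4 + 2*a (V(a) = (-4 + a) + a = -4 + 2*a)
-144 + V(H(2, 0*0))*(-146) = -144 + (-4 + 2*3)*(-146) = -144 + (-4 + 6)*(-146) = -144 + 2*(-146) = -144 - 292 = -436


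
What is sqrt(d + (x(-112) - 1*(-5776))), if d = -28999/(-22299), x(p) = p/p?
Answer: sqrt(2873233330278)/22299 ≈ 76.015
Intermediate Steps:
x(p) = 1
d = 28999/22299 (d = -28999*(-1/22299) = 28999/22299 ≈ 1.3005)
sqrt(d + (x(-112) - 1*(-5776))) = sqrt(28999/22299 + (1 - 1*(-5776))) = sqrt(28999/22299 + (1 + 5776)) = sqrt(28999/22299 + 5777) = sqrt(128850322/22299) = sqrt(2873233330278)/22299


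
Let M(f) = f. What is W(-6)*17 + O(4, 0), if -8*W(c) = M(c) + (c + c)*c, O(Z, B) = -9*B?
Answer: -561/4 ≈ -140.25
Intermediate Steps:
W(c) = -c²/4 - c/8 (W(c) = -(c + (c + c)*c)/8 = -(c + (2*c)*c)/8 = -(c + 2*c²)/8 = -c²/4 - c/8)
W(-6)*17 + O(4, 0) = ((⅛)*(-6)*(-1 - 2*(-6)))*17 - 9*0 = ((⅛)*(-6)*(-1 + 12))*17 + 0 = ((⅛)*(-6)*11)*17 + 0 = -33/4*17 + 0 = -561/4 + 0 = -561/4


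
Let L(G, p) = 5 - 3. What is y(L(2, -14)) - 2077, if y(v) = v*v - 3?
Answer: -2076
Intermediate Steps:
L(G, p) = 2
y(v) = -3 + v**2 (y(v) = v**2 - 3 = -3 + v**2)
y(L(2, -14)) - 2077 = (-3 + 2**2) - 2077 = (-3 + 4) - 2077 = 1 - 2077 = -2076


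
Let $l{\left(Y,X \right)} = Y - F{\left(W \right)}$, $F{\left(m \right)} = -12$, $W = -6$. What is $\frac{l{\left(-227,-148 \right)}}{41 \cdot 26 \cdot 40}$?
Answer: $- \frac{43}{8528} \approx -0.0050422$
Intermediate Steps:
$l{\left(Y,X \right)} = 12 + Y$ ($l{\left(Y,X \right)} = Y - -12 = Y + 12 = 12 + Y$)
$\frac{l{\left(-227,-148 \right)}}{41 \cdot 26 \cdot 40} = \frac{12 - 227}{41 \cdot 26 \cdot 40} = - \frac{215}{1066 \cdot 40} = - \frac{215}{42640} = \left(-215\right) \frac{1}{42640} = - \frac{43}{8528}$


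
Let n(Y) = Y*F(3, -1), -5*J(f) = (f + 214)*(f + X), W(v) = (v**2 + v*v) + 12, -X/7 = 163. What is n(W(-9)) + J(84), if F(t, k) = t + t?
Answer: 320206/5 ≈ 64041.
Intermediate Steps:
X = -1141 (X = -7*163 = -1141)
F(t, k) = 2*t
W(v) = 12 + 2*v**2 (W(v) = (v**2 + v**2) + 12 = 2*v**2 + 12 = 12 + 2*v**2)
J(f) = -(-1141 + f)*(214 + f)/5 (J(f) = -(f + 214)*(f - 1141)/5 = -(214 + f)*(-1141 + f)/5 = -(-1141 + f)*(214 + f)/5)
n(Y) = 6*Y (n(Y) = Y*(2*3) = Y*6 = 6*Y)
n(W(-9)) + J(84) = 6*(12 + 2*(-9)**2) + (244174/5 - 1/5*84**2 + (927/5)*84) = 6*(12 + 2*81) + (244174/5 - 1/5*7056 + 77868/5) = 6*(12 + 162) + (244174/5 - 7056/5 + 77868/5) = 6*174 + 314986/5 = 1044 + 314986/5 = 320206/5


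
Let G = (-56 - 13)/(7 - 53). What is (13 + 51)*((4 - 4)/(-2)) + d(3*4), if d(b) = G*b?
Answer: 18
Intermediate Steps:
G = 3/2 (G = -69/(-46) = -69*(-1/46) = 3/2 ≈ 1.5000)
d(b) = 3*b/2
(13 + 51)*((4 - 4)/(-2)) + d(3*4) = (13 + 51)*((4 - 4)/(-2)) + 3*(3*4)/2 = 64*(-1/2*0) + (3/2)*12 = 64*0 + 18 = 0 + 18 = 18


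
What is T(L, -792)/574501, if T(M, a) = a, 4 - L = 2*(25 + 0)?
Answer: -792/574501 ≈ -0.0013786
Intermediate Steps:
L = -46 (L = 4 - 2*(25 + 0) = 4 - 2*25 = 4 - 1*50 = 4 - 50 = -46)
T(L, -792)/574501 = -792/574501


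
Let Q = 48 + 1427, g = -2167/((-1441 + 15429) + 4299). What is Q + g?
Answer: 26971158/18287 ≈ 1474.9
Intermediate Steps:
g = -2167/18287 (g = -2167/(13988 + 4299) = -2167/18287 ≈ -0.11850)
Q = 1475
Q + g = 1475 - 2167/18287 = 26971158/18287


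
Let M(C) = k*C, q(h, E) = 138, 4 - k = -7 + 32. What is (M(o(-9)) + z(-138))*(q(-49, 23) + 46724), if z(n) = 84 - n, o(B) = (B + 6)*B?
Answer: -16167390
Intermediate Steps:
k = -21 (k = 4 - (-7 + 32) = 4 - 1*25 = 4 - 25 = -21)
o(B) = B*(6 + B) (o(B) = (6 + B)*B = B*(6 + B))
M(C) = -21*C
(M(o(-9)) + z(-138))*(q(-49, 23) + 46724) = (-(-189)*(6 - 9) + (84 - 1*(-138)))*(138 + 46724) = (-(-189)*(-3) + (84 + 138))*46862 = (-21*27 + 222)*46862 = (-567 + 222)*46862 = -345*46862 = -16167390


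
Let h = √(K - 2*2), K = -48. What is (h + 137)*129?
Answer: 17673 + 258*I*√13 ≈ 17673.0 + 930.23*I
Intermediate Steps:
h = 2*I*√13 (h = √(-48 - 2*2) = √(-48 - 4) = √(-52) = 2*I*√13 ≈ 7.2111*I)
(h + 137)*129 = (2*I*√13 + 137)*129 = (137 + 2*I*√13)*129 = 17673 + 258*I*√13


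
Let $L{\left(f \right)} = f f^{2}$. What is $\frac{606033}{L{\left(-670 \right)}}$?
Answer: $- \frac{606033}{300763000} \approx -0.002015$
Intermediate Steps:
$L{\left(f \right)} = f^{3}$
$\frac{606033}{L{\left(-670 \right)}} = \frac{606033}{\left(-670\right)^{3}} = \frac{606033}{-300763000} = 606033 \left(- \frac{1}{300763000}\right) = - \frac{606033}{300763000}$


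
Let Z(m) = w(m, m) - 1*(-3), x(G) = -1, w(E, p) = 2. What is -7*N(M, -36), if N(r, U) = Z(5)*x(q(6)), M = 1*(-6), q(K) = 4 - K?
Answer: 35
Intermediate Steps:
M = -6
Z(m) = 5 (Z(m) = 2 - 1*(-3) = 2 + 3 = 5)
N(r, U) = -5 (N(r, U) = 5*(-1) = -5)
-7*N(M, -36) = -7*(-5) = 35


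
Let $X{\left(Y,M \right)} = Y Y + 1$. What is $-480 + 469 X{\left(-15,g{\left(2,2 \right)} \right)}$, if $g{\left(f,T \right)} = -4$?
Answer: $105514$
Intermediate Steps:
$X{\left(Y,M \right)} = 1 + Y^{2}$ ($X{\left(Y,M \right)} = Y^{2} + 1 = 1 + Y^{2}$)
$-480 + 469 X{\left(-15,g{\left(2,2 \right)} \right)} = -480 + 469 \left(1 + \left(-15\right)^{2}\right) = -480 + 469 \left(1 + 225\right) = -480 + 469 \cdot 226 = -480 + 105994 = 105514$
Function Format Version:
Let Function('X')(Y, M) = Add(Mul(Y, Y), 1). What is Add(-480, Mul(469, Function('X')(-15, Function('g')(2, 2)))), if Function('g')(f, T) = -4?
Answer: 105514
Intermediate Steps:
Function('X')(Y, M) = Add(1, Pow(Y, 2)) (Function('X')(Y, M) = Add(Pow(Y, 2), 1) = Add(1, Pow(Y, 2)))
Add(-480, Mul(469, Function('X')(-15, Function('g')(2, 2)))) = Add(-480, Mul(469, Add(1, Pow(-15, 2)))) = Add(-480, Mul(469, Add(1, 225))) = Add(-480, Mul(469, 226)) = Add(-480, 105994) = 105514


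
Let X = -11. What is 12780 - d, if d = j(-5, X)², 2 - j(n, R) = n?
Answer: 12731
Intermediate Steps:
j(n, R) = 2 - n
d = 49 (d = (2 - 1*(-5))² = (2 + 5)² = 7² = 49)
12780 - d = 12780 - 1*49 = 12780 - 49 = 12731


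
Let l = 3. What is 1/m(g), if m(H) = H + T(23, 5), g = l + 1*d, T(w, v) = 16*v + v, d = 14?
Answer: 1/102 ≈ 0.0098039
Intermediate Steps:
T(w, v) = 17*v
g = 17 (g = 3 + 1*14 = 3 + 14 = 17)
m(H) = 85 + H (m(H) = H + 17*5 = H + 85 = 85 + H)
1/m(g) = 1/(85 + 17) = 1/102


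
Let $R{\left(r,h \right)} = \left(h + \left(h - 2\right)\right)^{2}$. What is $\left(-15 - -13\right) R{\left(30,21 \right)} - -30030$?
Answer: $26830$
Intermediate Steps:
$R{\left(r,h \right)} = \left(-2 + 2 h\right)^{2}$ ($R{\left(r,h \right)} = \left(h + \left(-2 + h\right)\right)^{2} = \left(-2 + 2 h\right)^{2}$)
$\left(-15 - -13\right) R{\left(30,21 \right)} - -30030 = \left(-15 - -13\right) 4 \left(-1 + 21\right)^{2} - -30030 = \left(-15 + 13\right) 4 \cdot 20^{2} + 30030 = - 2 \cdot 4 \cdot 400 + 30030 = \left(-2\right) 1600 + 30030 = -3200 + 30030 = 26830$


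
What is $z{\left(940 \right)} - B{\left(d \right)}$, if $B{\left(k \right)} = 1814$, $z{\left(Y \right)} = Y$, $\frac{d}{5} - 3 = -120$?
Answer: $-874$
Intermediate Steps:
$d = -585$ ($d = 15 + 5 \left(-120\right) = 15 - 600 = -585$)
$z{\left(940 \right)} - B{\left(d \right)} = 940 - 1814 = -874$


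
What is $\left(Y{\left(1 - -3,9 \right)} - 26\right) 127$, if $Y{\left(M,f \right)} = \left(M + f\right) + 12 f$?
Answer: $12065$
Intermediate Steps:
$Y{\left(M,f \right)} = M + 13 f$
$\left(Y{\left(1 - -3,9 \right)} - 26\right) 127 = \left(\left(\left(1 - -3\right) + 13 \cdot 9\right) - 26\right) 127 = \left(\left(\left(1 + 3\right) + 117\right) - 26\right) 127 = \left(\left(4 + 117\right) - 26\right) 127 = \left(121 - 26\right) 127 = 95 \cdot 127 = 12065$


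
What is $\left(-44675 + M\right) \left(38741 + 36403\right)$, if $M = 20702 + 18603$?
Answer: $-403523280$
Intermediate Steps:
$M = 39305$
$\left(-44675 + M\right) \left(38741 + 36403\right) = \left(-44675 + 39305\right) \left(38741 + 36403\right) = \left(-5370\right) 75144 = -403523280$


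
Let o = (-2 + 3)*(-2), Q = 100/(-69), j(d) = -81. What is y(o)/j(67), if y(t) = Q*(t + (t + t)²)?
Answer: 1400/5589 ≈ 0.25049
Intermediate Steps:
Q = -100/69 (Q = 100*(-1/69) = -100/69 ≈ -1.4493)
o = -2 (o = 1*(-2) = -2)
y(t) = -400*t²/69 - 100*t/69 (y(t) = -100*(t + (t + t)²)/69 = -100*(t + (2*t)²)/69 = -100*(t + 4*t²)/69 = -400*t²/69 - 100*t/69)
y(o)/j(67) = -100/69*(-2)*(1 + 4*(-2))/(-81) = -100/69*(-2)*(1 - 8)*(-1/81) = -100/69*(-2)*(-7)*(-1/81) = -1400/69*(-1/81) = 1400/5589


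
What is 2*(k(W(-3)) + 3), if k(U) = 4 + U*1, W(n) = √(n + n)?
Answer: 14 + 2*I*√6 ≈ 14.0 + 4.899*I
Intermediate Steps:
W(n) = √2*√n (W(n) = √(2*n) = √2*√n)
k(U) = 4 + U
2*(k(W(-3)) + 3) = 2*((4 + √2*√(-3)) + 3) = 2*((4 + √2*(I*√3)) + 3) = 2*((4 + I*√6) + 3) = 2*(7 + I*√6) = 14 + 2*I*√6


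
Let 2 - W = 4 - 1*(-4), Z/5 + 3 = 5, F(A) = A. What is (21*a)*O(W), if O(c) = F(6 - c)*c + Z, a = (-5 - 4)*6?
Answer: 70308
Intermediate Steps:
Z = 10 (Z = -15 + 5*5 = -15 + 25 = 10)
W = -6 (W = 2 - (4 - 1*(-4)) = 2 - (4 + 4) = 2 - 1*8 = 2 - 8 = -6)
a = -54 (a = -9*6 = -54)
O(c) = 10 + c*(6 - c) (O(c) = (6 - c)*c + 10 = c*(6 - c) + 10 = 10 + c*(6 - c))
(21*a)*O(W) = (21*(-54))*(10 - 1*(-6)*(-6 - 6)) = -1134*(10 - 1*(-6)*(-12)) = -1134*(10 - 72) = -1134*(-62) = 70308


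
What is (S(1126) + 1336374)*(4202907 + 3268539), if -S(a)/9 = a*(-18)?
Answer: 11347527584556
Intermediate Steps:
S(a) = 162*a (S(a) = -9*a*(-18) = -(-162)*a = 162*a)
(S(1126) + 1336374)*(4202907 + 3268539) = (162*1126 + 1336374)*(4202907 + 3268539) = (182412 + 1336374)*7471446 = 1518786*7471446 = 11347527584556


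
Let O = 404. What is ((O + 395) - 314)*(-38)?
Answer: -18430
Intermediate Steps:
((O + 395) - 314)*(-38) = ((404 + 395) - 314)*(-38) = (799 - 314)*(-38) = 485*(-38) = -18430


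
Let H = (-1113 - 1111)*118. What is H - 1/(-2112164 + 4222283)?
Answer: -553762749409/2110119 ≈ -2.6243e+5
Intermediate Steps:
H = -262432 (H = -2224*118 = -262432)
H - 1/(-2112164 + 4222283) = -262432 - 1/(-2112164 + 4222283) = -262432 - 1/2110119 = -553762749409/2110119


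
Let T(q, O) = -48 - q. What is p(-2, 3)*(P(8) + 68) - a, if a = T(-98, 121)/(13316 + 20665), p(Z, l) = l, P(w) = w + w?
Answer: 8563162/33981 ≈ 252.00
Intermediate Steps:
P(w) = 2*w
a = 50/33981 (a = (-48 - 1*(-98))/(13316 + 20665) = (-48 + 98)/33981 = 50*(1/33981) = 50/33981 ≈ 0.0014714)
p(-2, 3)*(P(8) + 68) - a = 3*(2*8 + 68) - 1*50/33981 = 3*(16 + 68) - 50/33981 = 3*84 - 50/33981 = 252 - 50/33981 = 8563162/33981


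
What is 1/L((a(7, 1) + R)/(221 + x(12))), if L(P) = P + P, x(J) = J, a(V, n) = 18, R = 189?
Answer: 233/414 ≈ 0.56280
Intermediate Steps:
L(P) = 2*P
1/L((a(7, 1) + R)/(221 + x(12))) = 1/(2*((18 + 189)/(221 + 12))) = 1/(2*(207/233)) = 1/(414/233) = 233/414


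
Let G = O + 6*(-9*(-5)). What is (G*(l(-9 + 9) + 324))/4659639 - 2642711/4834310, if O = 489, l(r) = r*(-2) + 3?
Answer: -161075903471/326465788610 ≈ -0.49339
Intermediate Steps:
l(r) = 3 - 2*r (l(r) = -2*r + 3 = 3 - 2*r)
G = 759 (G = 489 + 6*(-9*(-5)) = 489 + 6*45 = 489 + 270 = 759)
(G*(l(-9 + 9) + 324))/4659639 - 2642711/4834310 = (759*((3 - 2*(-9 + 9)) + 324))/4659639 - 2642711/4834310 = (759*((3 - 2*0) + 324))*(1/4659639) - 2642711*1/4834310 = (759*((3 + 0) + 324))*(1/4659639) - 2642711/4834310 = (759*(3 + 324))*(1/4659639) - 2642711/4834310 = (759*327)*(1/4659639) - 2642711/4834310 = 248193*(1/4659639) - 2642711/4834310 = 3597/67531 - 2642711/4834310 = -161075903471/326465788610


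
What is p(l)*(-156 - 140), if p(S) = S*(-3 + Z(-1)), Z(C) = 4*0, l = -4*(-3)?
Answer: 10656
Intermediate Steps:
l = 12
Z(C) = 0
p(S) = -3*S (p(S) = S*(-3 + 0) = S*(-3) = -3*S)
p(l)*(-156 - 140) = (-3*12)*(-156 - 140) = -36*(-296) = 10656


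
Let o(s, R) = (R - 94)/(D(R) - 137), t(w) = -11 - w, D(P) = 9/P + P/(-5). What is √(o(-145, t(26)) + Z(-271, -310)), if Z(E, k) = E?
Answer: 4*I*√1081855129/8007 ≈ 16.431*I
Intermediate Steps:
D(P) = 9/P - P/5 (D(P) = 9/P + P*(-⅕) = 9/P - P/5)
o(s, R) = (-94 + R)/(-137 + 9/R - R/5) (o(s, R) = (R - 94)/((9/R - R/5) - 137) = (-94 + R)/(-137 + 9/R - R/5))
√(o(-145, t(26)) + Z(-271, -310)) = √(-5*(-11 - 1*26)*(-94 + (-11 - 1*26))/(-45 + (-11 - 1*26)*(685 + (-11 - 1*26))) - 271) = √(-5*(-11 - 26)*(-94 + (-11 - 26))/(-45 + (-11 - 26)*(685 + (-11 - 26))) - 271) = √(-5*(-37)*(-94 - 37)/(-45 - 37*(685 - 37)) - 271) = √(-5*(-37)*(-131)/(-45 - 37*648) - 271) = √(-5*(-37)*(-131)/(-45 - 23976) - 271) = √(-5*(-37)*(-131)/(-24021) - 271) = √(-5*(-37)*(-1/24021)*(-131) - 271) = √(24235/24021 - 271) = √(-6485456/24021) = 4*I*√1081855129/8007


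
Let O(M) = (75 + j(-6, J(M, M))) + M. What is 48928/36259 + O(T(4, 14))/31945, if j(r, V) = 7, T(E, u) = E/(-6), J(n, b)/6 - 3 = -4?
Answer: 4697862076/3474881265 ≈ 1.3519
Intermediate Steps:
J(n, b) = -6 (J(n, b) = 18 + 6*(-4) = 18 - 24 = -6)
T(E, u) = -E/6 (T(E, u) = E*(-⅙) = -E/6)
O(M) = 82 + M (O(M) = (75 + 7) + M = 82 + M)
48928/36259 + O(T(4, 14))/31945 = 48928/36259 + (82 - ⅙*4)/31945 = 48928*(1/36259) + (82 - ⅔)*(1/31945) = 48928/36259 + (244/3)*(1/31945) = 48928/36259 + 244/95835 = 4697862076/3474881265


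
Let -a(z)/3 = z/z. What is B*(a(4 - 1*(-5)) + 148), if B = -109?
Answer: -15805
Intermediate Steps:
a(z) = -3 (a(z) = -3*z/z = -3*1 = -3)
B*(a(4 - 1*(-5)) + 148) = -109*(-3 + 148) = -109*145 = -15805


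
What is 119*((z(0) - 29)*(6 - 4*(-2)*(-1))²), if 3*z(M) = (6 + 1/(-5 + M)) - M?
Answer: -193256/15 ≈ -12884.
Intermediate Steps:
z(M) = 2 - M/3 + 1/(3*(-5 + M)) (z(M) = ((6 + 1/(-5 + M)) - M)/3 = (6 + 1/(-5 + M) - M)/3 = 2 - M/3 + 1/(3*(-5 + M)))
119*((z(0) - 29)*(6 - 4*(-2)*(-1))²) = 119*(((-29 - 1*0² + 11*0)/(3*(-5 + 0)) - 29)*(6 - 4*(-2)*(-1))²) = 119*(((⅓)*(-29 - 1*0 + 0)/(-5) - 29)*(6 - (-8)*(-1))²) = 119*(((⅓)*(-⅕)*(-29 + 0 + 0) - 29)*(6 - 1*8)²) = 119*(((⅓)*(-⅕)*(-29) - 29)*(6 - 8)²) = 119*((29/15 - 29)*(-2)²) = 119*(-406/15*4) = 119*(-1624/15) = -193256/15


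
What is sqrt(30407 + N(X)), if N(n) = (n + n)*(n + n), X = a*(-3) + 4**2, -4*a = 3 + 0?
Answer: sqrt(126957)/2 ≈ 178.16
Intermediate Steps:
a = -3/4 (a = -(3 + 0)/4 = -1/4*3 = -3/4 ≈ -0.75000)
X = 73/4 (X = -3/4*(-3) + 4**2 = 9/4 + 16 = 73/4 ≈ 18.250)
N(n) = 4*n**2 (N(n) = (2*n)*(2*n) = 4*n**2)
sqrt(30407 + N(X)) = sqrt(30407 + 4*(73/4)**2) = sqrt(30407 + 4*(5329/16)) = sqrt(30407 + 5329/4) = sqrt(126957/4) = sqrt(126957)/2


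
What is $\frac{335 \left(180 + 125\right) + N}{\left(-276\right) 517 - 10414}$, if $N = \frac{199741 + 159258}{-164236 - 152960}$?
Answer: $- \frac{32409142301}{48564610776} \approx -0.66734$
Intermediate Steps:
$N = - \frac{358999}{317196}$ ($N = \frac{358999}{-317196} = 358999 \left(- \frac{1}{317196}\right) = - \frac{358999}{317196} \approx -1.1318$)
$\frac{335 \left(180 + 125\right) + N}{\left(-276\right) 517 - 10414} = \frac{335 \left(180 + 125\right) - \frac{358999}{317196}}{\left(-276\right) 517 - 10414} = \frac{335 \cdot 305 - \frac{358999}{317196}}{-142692 - 10414} = \frac{102175 - \frac{358999}{317196}}{-153106} = \frac{32409142301}{317196} \left(- \frac{1}{153106}\right) = - \frac{32409142301}{48564610776}$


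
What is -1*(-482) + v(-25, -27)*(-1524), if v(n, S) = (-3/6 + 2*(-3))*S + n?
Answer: -228880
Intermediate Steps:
v(n, S) = n - 13*S/2 (v(n, S) = (-3*⅙ - 6)*S + n = (-½ - 6)*S + n = -13*S/2 + n = n - 13*S/2)
-1*(-482) + v(-25, -27)*(-1524) = -1*(-482) + (-25 - 13/2*(-27))*(-1524) = 482 + (-25 + 351/2)*(-1524) = 482 + (301/2)*(-1524) = 482 - 229362 = -228880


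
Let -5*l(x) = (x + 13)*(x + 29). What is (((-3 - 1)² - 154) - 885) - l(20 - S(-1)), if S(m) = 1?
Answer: -3579/5 ≈ -715.80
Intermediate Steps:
l(x) = -(13 + x)*(29 + x)/5 (l(x) = -(x + 13)*(x + 29)/5 = -(13 + x)*(29 + x)/5)
(((-3 - 1)² - 154) - 885) - l(20 - S(-1)) = (((-3 - 1)² - 154) - 885) - (-377/5 - 42*(20 - 1*1)/5 - (20 - 1*1)²/5) = (((-4)² - 154) - 885) - (-377/5 - 42*(20 - 1)/5 - (20 - 1)²/5) = ((16 - 154) - 885) - (-377/5 - 42/5*19 - ⅕*19²) = (-138 - 885) - (-377/5 - 798/5 - ⅕*361) = -1023 - (-377/5 - 798/5 - 361/5) = -1023 - 1*(-1536/5) = -1023 + 1536/5 = -3579/5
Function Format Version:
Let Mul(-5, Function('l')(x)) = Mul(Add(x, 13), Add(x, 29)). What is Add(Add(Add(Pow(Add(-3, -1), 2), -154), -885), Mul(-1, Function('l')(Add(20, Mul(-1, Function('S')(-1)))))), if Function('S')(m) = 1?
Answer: Rational(-3579, 5) ≈ -715.80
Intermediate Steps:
Function('l')(x) = Mul(Rational(-1, 5), Add(13, x), Add(29, x)) (Function('l')(x) = Mul(Rational(-1, 5), Mul(Add(x, 13), Add(x, 29))) = Mul(Rational(-1, 5), Mul(Add(13, x), Add(29, x))) = Mul(Rational(-1, 5), Add(13, x), Add(29, x)))
Add(Add(Add(Pow(Add(-3, -1), 2), -154), -885), Mul(-1, Function('l')(Add(20, Mul(-1, Function('S')(-1)))))) = Add(Add(Add(Pow(Add(-3, -1), 2), -154), -885), Mul(-1, Add(Rational(-377, 5), Mul(Rational(-42, 5), Add(20, Mul(-1, 1))), Mul(Rational(-1, 5), Pow(Add(20, Mul(-1, 1)), 2))))) = Add(Add(Add(Pow(-4, 2), -154), -885), Mul(-1, Add(Rational(-377, 5), Mul(Rational(-42, 5), Add(20, -1)), Mul(Rational(-1, 5), Pow(Add(20, -1), 2))))) = Add(Add(Add(16, -154), -885), Mul(-1, Add(Rational(-377, 5), Mul(Rational(-42, 5), 19), Mul(Rational(-1, 5), Pow(19, 2))))) = Add(Add(-138, -885), Mul(-1, Add(Rational(-377, 5), Rational(-798, 5), Mul(Rational(-1, 5), 361)))) = Add(-1023, Mul(-1, Add(Rational(-377, 5), Rational(-798, 5), Rational(-361, 5)))) = Add(-1023, Mul(-1, Rational(-1536, 5))) = Add(-1023, Rational(1536, 5)) = Rational(-3579, 5)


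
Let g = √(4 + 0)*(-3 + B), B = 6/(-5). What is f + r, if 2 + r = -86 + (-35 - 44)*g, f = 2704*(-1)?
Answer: -10642/5 ≈ -2128.4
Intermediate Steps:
B = -6/5 (B = 6*(-⅕) = -6/5 ≈ -1.2000)
f = -2704
g = -42/5 (g = √(4 + 0)*(-3 - 6/5) = √4*(-21/5) = 2*(-21/5) = -42/5 ≈ -8.4000)
r = 2878/5 (r = -2 + (-86 + (-35 - 44)*(-42/5)) = -2 + (-86 - 79*(-42/5)) = -2 + (-86 + 3318/5) = -2 + 2888/5 = 2878/5 ≈ 575.60)
f + r = -2704 + 2878/5 = -10642/5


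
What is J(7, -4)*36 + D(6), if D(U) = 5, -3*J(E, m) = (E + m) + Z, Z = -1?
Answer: -19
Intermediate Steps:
J(E, m) = ⅓ - E/3 - m/3 (J(E, m) = -((E + m) - 1)/3 = -(-1 + E + m)/3 = ⅓ - E/3 - m/3)
J(7, -4)*36 + D(6) = (⅓ - ⅓*7 - ⅓*(-4))*36 + 5 = (⅓ - 7/3 + 4/3)*36 + 5 = -⅔*36 + 5 = -24 + 5 = -19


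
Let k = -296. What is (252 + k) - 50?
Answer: -94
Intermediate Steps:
(252 + k) - 50 = (252 - 296) - 50 = -44 - 50 = -94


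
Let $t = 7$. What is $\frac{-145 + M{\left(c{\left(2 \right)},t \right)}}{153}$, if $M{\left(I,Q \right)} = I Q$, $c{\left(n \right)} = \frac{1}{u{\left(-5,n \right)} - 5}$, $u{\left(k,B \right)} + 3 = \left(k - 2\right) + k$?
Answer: $- \frac{19}{20} \approx -0.95$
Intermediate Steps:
$u{\left(k,B \right)} = -5 + 2 k$ ($u{\left(k,B \right)} = -3 + \left(\left(k - 2\right) + k\right) = -3 + \left(\left(-2 + k\right) + k\right) = -3 + \left(-2 + 2 k\right) = -5 + 2 k$)
$c{\left(n \right)} = - \frac{1}{20}$ ($c{\left(n \right)} = \frac{1}{\left(-5 + 2 \left(-5\right)\right) - 5} = \frac{1}{\left(-5 - 10\right) - 5} = \frac{1}{-15 - 5} = \frac{1}{-20} = - \frac{1}{20}$)
$\frac{-145 + M{\left(c{\left(2 \right)},t \right)}}{153} = \frac{-145 - \frac{7}{20}}{153} = \left(-145 - \frac{7}{20}\right) \frac{1}{153} = \left(- \frac{2907}{20}\right) \frac{1}{153} = - \frac{19}{20}$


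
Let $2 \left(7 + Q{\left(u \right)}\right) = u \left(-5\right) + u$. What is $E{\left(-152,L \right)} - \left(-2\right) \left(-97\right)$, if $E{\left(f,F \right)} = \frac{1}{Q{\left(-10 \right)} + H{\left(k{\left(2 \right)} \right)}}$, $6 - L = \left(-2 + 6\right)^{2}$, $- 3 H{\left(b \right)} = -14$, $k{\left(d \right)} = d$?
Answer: $- \frac{10279}{53} \approx -193.94$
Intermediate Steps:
$H{\left(b \right)} = \frac{14}{3}$ ($H{\left(b \right)} = \left(- \frac{1}{3}\right) \left(-14\right) = \frac{14}{3}$)
$Q{\left(u \right)} = -7 - 2 u$ ($Q{\left(u \right)} = -7 + \frac{u \left(-5\right) + u}{2} = -7 + \frac{- 5 u + u}{2} = -7 + \frac{\left(-4\right) u}{2} = -7 - 2 u$)
$L = -10$ ($L = 6 - \left(-2 + 6\right)^{2} = 6 - 4^{2} = 6 - 16 = -10$)
$E{\left(f,F \right)} = \frac{3}{53}$ ($E{\left(f,F \right)} = \frac{1}{\left(-7 - -20\right) + \frac{14}{3}} = \frac{1}{\left(-7 + 20\right) + \frac{14}{3}} = \frac{1}{13 + \frac{14}{3}} = \frac{1}{\frac{53}{3}} = \frac{3}{53}$)
$E{\left(-152,L \right)} - \left(-2\right) \left(-97\right) = \frac{3}{53} - \left(-2\right) \left(-97\right) = \frac{3}{53} - 194 = - \frac{10279}{53}$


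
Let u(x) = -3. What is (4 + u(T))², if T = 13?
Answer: 1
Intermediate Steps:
(4 + u(T))² = (4 - 3)² = 1² = 1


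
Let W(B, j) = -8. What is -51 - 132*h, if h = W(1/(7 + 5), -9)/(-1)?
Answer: -1107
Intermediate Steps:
h = 8 (h = -8/(-1) = -8*(-1) = 8)
-51 - 132*h = -51 - 132*8 = -51 - 1056 = -1107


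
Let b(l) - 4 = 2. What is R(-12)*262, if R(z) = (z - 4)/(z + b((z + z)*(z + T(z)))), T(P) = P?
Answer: 2096/3 ≈ 698.67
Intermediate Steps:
b(l) = 6 (b(l) = 4 + 2 = 6)
R(z) = (-4 + z)/(6 + z) (R(z) = (z - 4)/(z + 6) = (-4 + z)/(6 + z))
R(-12)*262 = ((-4 - 12)/(6 - 12))*262 = (-16/(-6))*262 = -⅙*(-16)*262 = (8/3)*262 = 2096/3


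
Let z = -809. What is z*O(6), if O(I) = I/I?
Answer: -809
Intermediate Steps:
O(I) = 1
z*O(6) = -809*1 = -809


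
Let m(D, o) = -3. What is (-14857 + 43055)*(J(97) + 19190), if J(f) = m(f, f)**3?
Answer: 540358274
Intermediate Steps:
J(f) = -27 (J(f) = (-3)**3 = -27)
(-14857 + 43055)*(J(97) + 19190) = (-14857 + 43055)*(-27 + 19190) = 28198*19163 = 540358274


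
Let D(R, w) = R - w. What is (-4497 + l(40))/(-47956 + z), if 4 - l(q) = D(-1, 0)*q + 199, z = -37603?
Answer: 4652/85559 ≈ 0.054372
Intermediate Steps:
l(q) = -195 + q (l(q) = 4 - ((-1 - 1*0)*q + 199) = 4 - ((-1 + 0)*q + 199) = 4 - (-q + 199) = 4 - (199 - q) = 4 + (-199 + q) = -195 + q)
(-4497 + l(40))/(-47956 + z) = (-4497 + (-195 + 40))/(-47956 - 37603) = (-4497 - 155)/(-85559) = -4652*(-1/85559) = 4652/85559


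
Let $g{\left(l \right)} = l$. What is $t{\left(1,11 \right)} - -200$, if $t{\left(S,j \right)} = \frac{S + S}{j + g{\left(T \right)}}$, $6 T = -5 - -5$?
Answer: $\frac{2202}{11} \approx 200.18$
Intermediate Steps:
$T = 0$ ($T = \frac{-5 - -5}{6} = \frac{-5 + 5}{6} = \frac{1}{6} \cdot 0 = 0$)
$t{\left(S,j \right)} = \frac{2 S}{j}$ ($t{\left(S,j \right)} = \frac{S + S}{j + 0} = \frac{2 S}{j}$)
$t{\left(1,11 \right)} - -200 = 2 \cdot 1 \cdot \frac{1}{11} - -200 = 2 \cdot 1 \cdot \frac{1}{11} + 200 = \frac{2}{11} + 200 = \frac{2202}{11}$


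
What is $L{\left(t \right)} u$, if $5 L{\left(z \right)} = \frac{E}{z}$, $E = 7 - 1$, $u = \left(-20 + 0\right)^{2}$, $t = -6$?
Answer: $-80$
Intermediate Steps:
$u = 400$ ($u = \left(-20\right)^{2} = 400$)
$E = 6$
$L{\left(z \right)} = \frac{6}{5 z}$ ($L{\left(z \right)} = \frac{6 \frac{1}{z}}{5} = \frac{6}{5 z}$)
$L{\left(t \right)} u = \frac{6}{5 \left(-6\right)} 400 = \frac{6}{5} \left(- \frac{1}{6}\right) 400 = \left(- \frac{1}{5}\right) 400 = -80$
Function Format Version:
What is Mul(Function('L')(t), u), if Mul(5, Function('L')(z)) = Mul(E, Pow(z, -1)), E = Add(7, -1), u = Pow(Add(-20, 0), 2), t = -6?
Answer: -80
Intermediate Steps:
u = 400 (u = Pow(-20, 2) = 400)
E = 6
Function('L')(z) = Mul(Rational(6, 5), Pow(z, -1)) (Function('L')(z) = Mul(Rational(1, 5), Mul(6, Pow(z, -1))) = Mul(Rational(6, 5), Pow(z, -1)))
Mul(Function('L')(t), u) = Mul(Mul(Rational(6, 5), Pow(-6, -1)), 400) = Mul(Mul(Rational(6, 5), Rational(-1, 6)), 400) = Mul(Rational(-1, 5), 400) = -80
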